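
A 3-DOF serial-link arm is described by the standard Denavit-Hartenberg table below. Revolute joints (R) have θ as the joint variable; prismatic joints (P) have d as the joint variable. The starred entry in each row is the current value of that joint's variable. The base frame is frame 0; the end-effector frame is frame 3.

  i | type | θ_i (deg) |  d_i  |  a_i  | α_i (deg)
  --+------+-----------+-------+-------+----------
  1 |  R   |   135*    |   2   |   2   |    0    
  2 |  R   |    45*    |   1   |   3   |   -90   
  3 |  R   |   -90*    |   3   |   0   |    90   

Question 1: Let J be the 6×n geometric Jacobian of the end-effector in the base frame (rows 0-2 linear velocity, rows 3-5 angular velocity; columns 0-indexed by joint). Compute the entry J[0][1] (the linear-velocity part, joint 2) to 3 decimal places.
axis z_1 = (0.0000,0.0000,1.0000); lever o_n−o_1 = (-3.0000,-3.0000,1.0000)
cross product → J_v[:, 1] = (3.0000,-3.0000,0.0000)
J_ω[:, 1] = z_1
entry J[0][1] = 3.0000

3.000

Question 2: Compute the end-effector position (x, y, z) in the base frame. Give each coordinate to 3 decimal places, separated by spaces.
-4.414 -1.586 3.000

after link 1: o_1 = (-1.4142, 1.4142, 2.0000)
after link 2: o_2 = (-4.4142, 1.4142, 3.0000)
after link 3: o_3 = (-4.4142, -1.5858, 3.0000)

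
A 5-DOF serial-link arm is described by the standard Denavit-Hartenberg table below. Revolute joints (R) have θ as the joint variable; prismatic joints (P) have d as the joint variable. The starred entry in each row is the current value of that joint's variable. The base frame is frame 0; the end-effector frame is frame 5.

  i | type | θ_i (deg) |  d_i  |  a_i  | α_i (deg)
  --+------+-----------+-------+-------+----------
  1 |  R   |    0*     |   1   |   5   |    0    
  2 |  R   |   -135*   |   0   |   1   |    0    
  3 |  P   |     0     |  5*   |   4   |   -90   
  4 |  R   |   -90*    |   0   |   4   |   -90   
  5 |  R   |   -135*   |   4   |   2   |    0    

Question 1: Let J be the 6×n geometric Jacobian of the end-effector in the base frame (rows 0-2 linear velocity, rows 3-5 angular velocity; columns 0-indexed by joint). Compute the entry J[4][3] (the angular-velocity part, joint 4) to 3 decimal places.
-0.707

axis z_3 = (0.7071,-0.7071,0.0000); lever o_n−o_3 = (-1.8284,-3.8284,2.5858)
cross product → J_v[:, 3] = (-1.8284,-1.8284,-4.0000)
J_ω[:, 3] = z_3
entry J[4][3] = -0.7071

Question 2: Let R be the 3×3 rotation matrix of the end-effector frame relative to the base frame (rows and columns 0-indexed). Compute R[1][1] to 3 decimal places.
End-effector y-axis (col 1 of R) = (0.5000,-0.5000,0.7071)
R[1][1] = -0.5000

-0.500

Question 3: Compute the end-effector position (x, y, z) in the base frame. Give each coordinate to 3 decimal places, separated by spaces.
-0.364 -7.364 8.586

after link 1: o_1 = (5.0000, 0.0000, 1.0000)
after link 2: o_2 = (4.2929, -0.7071, 1.0000)
after link 3: o_3 = (1.4645, -3.5355, 6.0000)
after link 4: o_4 = (1.4645, -3.5355, 10.0000)
after link 5: o_5 = (-0.3640, -7.3640, 8.5858)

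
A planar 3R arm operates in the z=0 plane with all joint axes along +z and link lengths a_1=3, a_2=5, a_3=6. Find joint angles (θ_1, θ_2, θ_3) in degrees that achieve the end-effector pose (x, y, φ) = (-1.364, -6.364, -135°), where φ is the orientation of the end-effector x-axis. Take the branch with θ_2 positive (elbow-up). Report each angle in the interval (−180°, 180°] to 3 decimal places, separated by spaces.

-135.001 135.000 -134.999

wrist centre = target − a_3·(cos φ, sin φ) = (2.8786, -2.1214)
cos θ_2 = (12.7867−3²−5²)/(2·3·5) = -0.7071; θ_2 = 135.0002° (elbow-up)
β = atan2(-2.1214,2.8786) = -36.3876°; ψ = atan2(3.5355,-0.5355) = 98.6134°
θ_1 = β − ψ = -135.0011°
θ_3 = φ − θ_1 − θ_2 = -134.9991° (wrapped to (-180°,180°])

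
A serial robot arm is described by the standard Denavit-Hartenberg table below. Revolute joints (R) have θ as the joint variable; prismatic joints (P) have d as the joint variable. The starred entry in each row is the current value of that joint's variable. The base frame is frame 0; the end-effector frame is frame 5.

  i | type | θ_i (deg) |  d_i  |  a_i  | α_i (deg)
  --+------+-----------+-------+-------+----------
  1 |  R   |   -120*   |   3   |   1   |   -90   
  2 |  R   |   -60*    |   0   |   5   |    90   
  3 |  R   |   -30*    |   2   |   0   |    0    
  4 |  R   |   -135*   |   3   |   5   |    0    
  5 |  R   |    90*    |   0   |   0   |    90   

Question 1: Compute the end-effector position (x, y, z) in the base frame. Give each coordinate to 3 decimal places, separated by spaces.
0.502 3.457 5.648

after link 1: o_1 = (-0.5000, -0.8660, 3.0000)
after link 2: o_2 = (-1.7500, -3.0311, 7.3301)
after link 3: o_3 = (-0.8840, -1.5311, 8.3301)
after link 4: o_4 = (0.5018, 3.4572, 5.6475)
after link 5: o_5 = (0.5018, 3.4572, 5.6475)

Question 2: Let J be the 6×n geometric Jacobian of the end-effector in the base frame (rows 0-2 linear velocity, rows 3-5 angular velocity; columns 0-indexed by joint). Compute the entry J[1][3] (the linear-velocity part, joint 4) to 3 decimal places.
1.854

axis z_3 = (0.4330,0.7500,0.5000); lever o_n−o_3 = (1.3857,4.9883,-2.6826)
cross product → J_v[:, 3] = (-4.5061,1.8545,1.1207)
J_ω[:, 3] = z_3
entry J[1][3] = 1.8545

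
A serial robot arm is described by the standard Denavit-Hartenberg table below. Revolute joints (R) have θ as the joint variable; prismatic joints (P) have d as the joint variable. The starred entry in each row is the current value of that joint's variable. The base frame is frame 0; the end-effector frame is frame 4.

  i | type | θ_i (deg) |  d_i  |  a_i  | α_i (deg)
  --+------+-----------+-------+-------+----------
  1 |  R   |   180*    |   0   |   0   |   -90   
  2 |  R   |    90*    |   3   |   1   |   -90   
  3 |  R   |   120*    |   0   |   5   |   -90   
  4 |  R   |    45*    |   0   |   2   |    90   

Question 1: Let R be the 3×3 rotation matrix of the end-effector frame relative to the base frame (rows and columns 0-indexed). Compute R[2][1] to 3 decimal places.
End-effector y-axis (col 1 of R) = (-0.0000,-0.5000,0.8660)
R[2][1] = 0.8660

0.866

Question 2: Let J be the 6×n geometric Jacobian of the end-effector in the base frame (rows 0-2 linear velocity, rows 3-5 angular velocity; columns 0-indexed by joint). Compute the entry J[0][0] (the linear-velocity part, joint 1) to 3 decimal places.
axis z_0 = ẑ; lever o_n−o_0 = (-1.4142,2.5549,2.2071)
cross product → J_v[:, 0] = (-2.5549,-1.4142,0.0000)
J_ω[:, 0] = z_0
entry J[0][0] = -2.5549

-2.555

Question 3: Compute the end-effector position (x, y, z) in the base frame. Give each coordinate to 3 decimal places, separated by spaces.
-1.414 2.555 2.207

after link 1: o_1 = (0.0000, 0.0000, 0.0000)
after link 2: o_2 = (-0.0000, -3.0000, -1.0000)
after link 3: o_3 = (0.0000, 1.3301, 1.5000)
after link 4: o_4 = (-1.4142, 2.5549, 2.2071)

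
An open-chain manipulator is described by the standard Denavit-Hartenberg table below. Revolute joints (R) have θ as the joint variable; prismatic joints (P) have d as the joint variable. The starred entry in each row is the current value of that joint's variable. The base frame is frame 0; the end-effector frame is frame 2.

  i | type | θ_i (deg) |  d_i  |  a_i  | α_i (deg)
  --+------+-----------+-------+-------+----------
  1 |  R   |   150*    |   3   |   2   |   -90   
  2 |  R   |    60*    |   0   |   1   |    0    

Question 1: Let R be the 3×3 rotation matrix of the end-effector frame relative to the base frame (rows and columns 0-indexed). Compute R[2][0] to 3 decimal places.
-0.866

End-effector x-axis (col 0 of R) = (-0.4330,0.2500,-0.8660)
R[2][0] = -0.8660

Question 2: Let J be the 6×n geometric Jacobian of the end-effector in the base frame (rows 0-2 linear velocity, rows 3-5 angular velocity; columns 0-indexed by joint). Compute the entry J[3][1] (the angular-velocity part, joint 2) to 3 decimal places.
axis z_1 = (-0.5000,-0.8660,0.0000); lever o_n−o_1 = (-0.4330,0.2500,-0.8660)
cross product → J_v[:, 1] = (0.7500,-0.4330,-0.5000)
J_ω[:, 1] = z_1
entry J[3][1] = -0.5000

-0.500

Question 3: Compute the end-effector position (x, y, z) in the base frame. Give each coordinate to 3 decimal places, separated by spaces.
-2.165 1.250 2.134

after link 1: o_1 = (-1.7321, 1.0000, 3.0000)
after link 2: o_2 = (-2.1651, 1.2500, 2.1340)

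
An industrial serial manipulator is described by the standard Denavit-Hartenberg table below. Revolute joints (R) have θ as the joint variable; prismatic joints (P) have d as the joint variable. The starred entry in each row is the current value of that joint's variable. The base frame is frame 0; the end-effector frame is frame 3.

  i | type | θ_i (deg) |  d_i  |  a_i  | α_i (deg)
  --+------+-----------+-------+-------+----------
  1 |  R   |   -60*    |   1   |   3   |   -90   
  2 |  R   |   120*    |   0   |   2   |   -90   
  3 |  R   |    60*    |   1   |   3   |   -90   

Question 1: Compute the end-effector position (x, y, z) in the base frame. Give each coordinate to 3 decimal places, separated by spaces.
after link 1: o_1 = (1.5000, -2.5981, 1.0000)
after link 2: o_2 = (1.0000, -1.7321, -0.7321)
after link 3: o_3 = (-2.0580, -1.6316, -1.5311)

-2.058 -1.632 -1.531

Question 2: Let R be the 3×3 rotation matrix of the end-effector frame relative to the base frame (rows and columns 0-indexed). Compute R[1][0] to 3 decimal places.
-0.217

End-effector x-axis (col 0 of R) = (-0.8750,-0.2165,-0.4330)
R[1][0] = -0.2165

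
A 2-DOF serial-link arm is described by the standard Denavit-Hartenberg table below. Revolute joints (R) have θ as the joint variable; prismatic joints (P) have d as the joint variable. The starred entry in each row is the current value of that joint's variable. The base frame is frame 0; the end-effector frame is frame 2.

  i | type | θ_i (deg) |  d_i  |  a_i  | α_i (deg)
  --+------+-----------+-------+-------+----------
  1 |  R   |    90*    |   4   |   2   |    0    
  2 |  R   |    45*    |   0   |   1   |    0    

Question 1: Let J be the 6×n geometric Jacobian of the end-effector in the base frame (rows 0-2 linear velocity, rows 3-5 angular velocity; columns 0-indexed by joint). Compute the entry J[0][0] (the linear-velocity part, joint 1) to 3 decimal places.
axis z_0 = ẑ; lever o_n−o_0 = (-0.7071,2.7071,4.0000)
cross product → J_v[:, 0] = (-2.7071,-0.7071,0.0000)
J_ω[:, 0] = z_0
entry J[0][0] = -2.7071

-2.707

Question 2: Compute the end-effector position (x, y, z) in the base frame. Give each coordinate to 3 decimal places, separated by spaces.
after link 1: o_1 = (0.0000, 2.0000, 4.0000)
after link 2: o_2 = (-0.7071, 2.7071, 4.0000)

-0.707 2.707 4.000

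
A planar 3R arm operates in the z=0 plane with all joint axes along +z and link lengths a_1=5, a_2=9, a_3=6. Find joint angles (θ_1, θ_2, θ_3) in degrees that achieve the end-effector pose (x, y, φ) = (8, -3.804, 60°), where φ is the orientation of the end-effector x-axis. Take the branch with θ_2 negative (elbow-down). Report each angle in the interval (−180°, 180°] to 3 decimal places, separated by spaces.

wrist centre = target − a_3·(cos φ, sin φ) = (5.0000, -9.0002)
cos θ_2 = (106.0027−5²−9²)/(2·5·9) = 0.0000; θ_2 = -89.9983° (elbow-down)
β = atan2(-9.0002,5.0000) = -60.9458°; ψ = atan2(-9.0000,5.0003) = -60.9441°
θ_1 = β − ψ = -0.0017°
θ_3 = φ − θ_1 − θ_2 = 150.0000° (wrapped to (-180°,180°])

-0.002 -89.998 150.000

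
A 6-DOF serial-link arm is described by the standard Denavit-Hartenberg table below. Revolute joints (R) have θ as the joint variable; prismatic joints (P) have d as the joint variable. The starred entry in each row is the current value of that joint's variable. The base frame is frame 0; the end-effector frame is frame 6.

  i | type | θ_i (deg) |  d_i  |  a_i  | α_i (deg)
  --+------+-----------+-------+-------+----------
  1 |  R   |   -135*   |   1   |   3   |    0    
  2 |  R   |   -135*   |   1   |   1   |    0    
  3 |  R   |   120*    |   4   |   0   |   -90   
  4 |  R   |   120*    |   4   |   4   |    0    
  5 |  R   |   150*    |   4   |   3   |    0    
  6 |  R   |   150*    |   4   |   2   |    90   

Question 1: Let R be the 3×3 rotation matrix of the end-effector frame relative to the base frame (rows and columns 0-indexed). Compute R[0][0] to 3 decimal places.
End-effector x-axis (col 0 of R) = (-0.4330,-0.2500,-0.8660)
R[0][0] = -0.4330

-0.433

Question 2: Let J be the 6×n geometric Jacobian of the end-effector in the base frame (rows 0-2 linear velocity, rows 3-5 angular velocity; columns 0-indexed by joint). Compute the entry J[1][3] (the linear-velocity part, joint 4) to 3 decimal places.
axis z_3 = (0.5000,-0.8660,0.0000); lever o_n−o_3 = (6.8660,-9.8923,-2.1962)
cross product → J_v[:, 3] = (1.9019,1.0981,1.0000)
J_ω[:, 3] = z_3
entry J[1][3] = 1.0981

1.098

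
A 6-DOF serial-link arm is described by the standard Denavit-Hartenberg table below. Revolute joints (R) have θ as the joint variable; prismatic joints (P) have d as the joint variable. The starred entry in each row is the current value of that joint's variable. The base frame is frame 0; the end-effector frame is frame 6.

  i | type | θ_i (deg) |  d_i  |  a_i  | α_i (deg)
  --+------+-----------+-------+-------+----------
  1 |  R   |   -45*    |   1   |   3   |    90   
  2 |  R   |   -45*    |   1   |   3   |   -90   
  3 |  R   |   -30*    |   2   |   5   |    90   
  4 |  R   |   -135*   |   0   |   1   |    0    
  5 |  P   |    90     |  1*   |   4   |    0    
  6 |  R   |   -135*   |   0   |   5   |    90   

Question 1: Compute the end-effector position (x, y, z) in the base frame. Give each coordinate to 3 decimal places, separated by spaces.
1.453 -5.592 -3.153

after link 1: o_1 = (2.1213, -2.1213, 1.0000)
after link 2: o_2 = (2.9142, -4.3284, -1.1213)
after link 3: o_3 = (4.3115, -9.2613, -2.7690)
after link 4: o_4 = (3.9018, -8.3515, -2.8360)
after link 5: o_5 = (1.8499, -9.5244, -6.2145)
after link 6: o_6 = (1.4526, -5.5916, -3.1526)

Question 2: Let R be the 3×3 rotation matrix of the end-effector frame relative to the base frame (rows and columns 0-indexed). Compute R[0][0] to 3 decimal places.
End-effector x-axis (col 0 of R) = (-0.0795,0.7866,0.6124)
R[0][0] = -0.0795

-0.079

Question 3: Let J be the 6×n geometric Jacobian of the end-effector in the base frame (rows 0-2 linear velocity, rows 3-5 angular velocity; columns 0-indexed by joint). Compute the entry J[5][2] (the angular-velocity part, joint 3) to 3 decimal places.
axis z_2 = (0.5000,-0.5000,0.7071); lever o_n−o_2 = (-1.4616,-1.2632,-2.0313)
cross product → J_v[:, 2] = (1.9088,-0.0179,-1.3624)
J_ω[:, 2] = z_2
entry J[5][2] = 0.7071

0.707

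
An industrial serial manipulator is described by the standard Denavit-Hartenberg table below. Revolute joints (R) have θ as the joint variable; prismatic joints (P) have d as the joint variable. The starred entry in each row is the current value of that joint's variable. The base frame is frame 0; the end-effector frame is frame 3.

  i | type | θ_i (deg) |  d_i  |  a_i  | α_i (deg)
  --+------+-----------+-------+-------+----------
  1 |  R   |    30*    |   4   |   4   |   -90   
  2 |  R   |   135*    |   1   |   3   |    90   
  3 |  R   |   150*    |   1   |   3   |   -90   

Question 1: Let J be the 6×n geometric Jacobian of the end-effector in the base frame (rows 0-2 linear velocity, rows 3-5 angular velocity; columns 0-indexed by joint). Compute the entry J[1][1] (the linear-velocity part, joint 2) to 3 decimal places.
-0.496

axis z_1 = (-0.5000,0.8660,0.0000); lever o_n−o_1 = (-0.8838,2.3765,-0.9913)
cross product → J_v[:, 1] = (-0.8585,-0.4957,-0.4229)
J_ω[:, 1] = z_1
entry J[1][1] = -0.4957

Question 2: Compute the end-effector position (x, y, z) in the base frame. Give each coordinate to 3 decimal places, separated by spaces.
2.580 4.377 3.009

after link 1: o_1 = (3.4641, 2.0000, 4.0000)
after link 2: o_2 = (1.1270, 1.8054, 1.8787)
after link 3: o_3 = (2.5803, 4.3765, 3.0087)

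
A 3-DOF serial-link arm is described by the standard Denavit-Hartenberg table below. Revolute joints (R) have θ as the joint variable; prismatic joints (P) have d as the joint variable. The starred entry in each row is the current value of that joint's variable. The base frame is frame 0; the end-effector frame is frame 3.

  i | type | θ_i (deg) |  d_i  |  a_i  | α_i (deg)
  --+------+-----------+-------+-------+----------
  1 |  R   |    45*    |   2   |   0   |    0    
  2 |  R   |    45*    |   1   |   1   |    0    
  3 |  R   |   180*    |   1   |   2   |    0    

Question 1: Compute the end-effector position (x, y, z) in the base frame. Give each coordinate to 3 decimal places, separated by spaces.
after link 1: o_1 = (0.0000, 0.0000, 2.0000)
after link 2: o_2 = (0.0000, 1.0000, 3.0000)
after link 3: o_3 = (-0.0000, -1.0000, 4.0000)

-0.000 -1.000 4.000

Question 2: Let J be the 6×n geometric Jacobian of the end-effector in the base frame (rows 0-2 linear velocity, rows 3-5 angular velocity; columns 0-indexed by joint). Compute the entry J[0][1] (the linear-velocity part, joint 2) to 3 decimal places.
1.000

axis z_1 = (0.0000,0.0000,1.0000); lever o_n−o_1 = (-0.0000,-1.0000,2.0000)
cross product → J_v[:, 1] = (1.0000,-0.0000,0.0000)
J_ω[:, 1] = z_1
entry J[0][1] = 1.0000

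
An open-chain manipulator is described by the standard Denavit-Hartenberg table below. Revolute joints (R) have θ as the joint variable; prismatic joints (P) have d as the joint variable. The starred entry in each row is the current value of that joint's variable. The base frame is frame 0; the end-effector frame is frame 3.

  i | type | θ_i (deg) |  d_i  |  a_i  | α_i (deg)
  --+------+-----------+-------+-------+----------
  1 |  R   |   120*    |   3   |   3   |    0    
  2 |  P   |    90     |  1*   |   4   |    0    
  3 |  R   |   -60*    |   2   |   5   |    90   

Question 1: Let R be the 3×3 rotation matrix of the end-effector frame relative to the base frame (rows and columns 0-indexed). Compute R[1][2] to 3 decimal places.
0.866

End-effector z-axis (col 2 of R) = (0.5000,0.8660,0.0000)
R[1][2] = 0.8660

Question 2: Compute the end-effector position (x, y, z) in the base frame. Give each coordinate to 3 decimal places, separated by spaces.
after link 1: o_1 = (-1.5000, 2.5981, 3.0000)
after link 2: o_2 = (-4.9641, 0.5981, 4.0000)
after link 3: o_3 = (-9.2942, 3.0981, 6.0000)

-9.294 3.098 6.000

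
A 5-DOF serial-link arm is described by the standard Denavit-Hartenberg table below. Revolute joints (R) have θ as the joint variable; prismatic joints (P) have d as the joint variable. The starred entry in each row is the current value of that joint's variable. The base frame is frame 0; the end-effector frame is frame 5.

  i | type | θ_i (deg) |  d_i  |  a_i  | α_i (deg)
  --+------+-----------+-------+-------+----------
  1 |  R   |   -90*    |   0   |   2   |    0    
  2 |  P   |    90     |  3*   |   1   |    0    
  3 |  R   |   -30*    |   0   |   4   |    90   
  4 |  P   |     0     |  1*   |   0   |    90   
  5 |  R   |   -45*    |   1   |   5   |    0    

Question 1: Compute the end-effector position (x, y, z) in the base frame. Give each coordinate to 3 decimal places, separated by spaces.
8.794 -3.572 2.000

after link 1: o_1 = (0.0000, -2.0000, 0.0000)
after link 2: o_2 = (1.0000, -2.0000, 3.0000)
after link 3: o_3 = (4.4641, -4.0000, 3.0000)
after link 4: o_4 = (3.9641, -4.8660, 3.0000)
after link 5: o_5 = (8.7937, -3.5719, 2.0000)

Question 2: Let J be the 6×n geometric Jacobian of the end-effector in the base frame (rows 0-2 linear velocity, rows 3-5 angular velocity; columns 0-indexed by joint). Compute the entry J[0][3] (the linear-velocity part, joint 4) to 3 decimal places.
prismatic axis z_3 = (-0.5000,-0.8660,0.0000)
J_v[:, 3] = z_3; J_ω[:, 3] = (0,0,0)
entry J[0][3] = -0.5000

-0.500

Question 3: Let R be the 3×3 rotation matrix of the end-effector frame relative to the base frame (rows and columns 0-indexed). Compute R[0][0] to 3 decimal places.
End-effector x-axis (col 0 of R) = (0.9659,0.2588,-0.0000)
R[0][0] = 0.9659

0.966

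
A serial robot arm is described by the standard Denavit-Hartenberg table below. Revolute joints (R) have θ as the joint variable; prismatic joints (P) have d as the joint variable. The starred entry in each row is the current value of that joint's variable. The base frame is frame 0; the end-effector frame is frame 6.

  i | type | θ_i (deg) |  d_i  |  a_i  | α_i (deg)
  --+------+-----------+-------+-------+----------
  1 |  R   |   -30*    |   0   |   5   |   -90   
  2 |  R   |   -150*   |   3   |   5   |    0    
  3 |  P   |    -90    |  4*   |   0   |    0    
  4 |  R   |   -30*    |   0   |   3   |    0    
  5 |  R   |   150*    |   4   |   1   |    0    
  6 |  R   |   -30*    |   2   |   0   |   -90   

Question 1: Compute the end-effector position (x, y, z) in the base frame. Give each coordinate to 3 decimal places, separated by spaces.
6.647 11.173 0.366

after link 1: o_1 = (4.3301, -2.5000, 0.0000)
after link 2: o_2 = (2.0801, 2.2631, 2.5000)
after link 3: o_3 = (4.0801, 5.7272, 2.5000)
after link 4: o_4 = (4.0801, 5.7272, -0.5000)
after link 5: o_5 = (5.6471, 9.4413, 0.3660)
after link 6: o_6 = (6.6471, 11.1734, 0.3660)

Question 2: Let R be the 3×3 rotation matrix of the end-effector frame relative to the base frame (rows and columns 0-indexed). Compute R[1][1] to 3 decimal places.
-0.866

End-effector y-axis (col 1 of R) = (-0.5000,-0.8660,-0.0000)
R[1][1] = -0.8660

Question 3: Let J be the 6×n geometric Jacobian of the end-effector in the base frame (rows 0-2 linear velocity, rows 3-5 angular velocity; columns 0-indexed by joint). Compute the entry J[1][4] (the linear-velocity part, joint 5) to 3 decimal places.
axis z_4 = (0.5000,0.8660,0.0000); lever o_n−o_4 = (2.5670,5.4462,0.8660)
cross product → J_v[:, 4] = (0.7500,-0.4330,0.5000)
J_ω[:, 4] = z_4
entry J[1][4] = -0.4330

-0.433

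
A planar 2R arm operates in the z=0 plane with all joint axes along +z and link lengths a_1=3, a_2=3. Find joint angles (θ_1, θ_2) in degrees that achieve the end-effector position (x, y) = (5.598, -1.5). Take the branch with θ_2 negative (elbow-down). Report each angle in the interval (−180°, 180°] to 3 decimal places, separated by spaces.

cos θ_2 = (33.5876−3²−3²)/(2·3·3) = 0.8660; θ_2 = -30.0054° (elbow-down)
β = atan2(-1.5000,5.5980) = -15.0002°; ψ = atan2(-1.5002,5.5979) = -15.0027°
θ_1 = β − ψ = 0.0025°

0.003 -30.005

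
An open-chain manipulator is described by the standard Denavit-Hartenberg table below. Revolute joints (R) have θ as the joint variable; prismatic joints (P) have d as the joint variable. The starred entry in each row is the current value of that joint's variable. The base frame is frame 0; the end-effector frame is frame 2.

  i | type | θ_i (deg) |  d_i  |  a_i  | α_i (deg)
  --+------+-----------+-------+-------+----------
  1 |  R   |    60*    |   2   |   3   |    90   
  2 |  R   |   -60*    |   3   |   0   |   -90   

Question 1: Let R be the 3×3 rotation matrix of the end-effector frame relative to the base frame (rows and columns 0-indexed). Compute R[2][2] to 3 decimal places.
End-effector z-axis (col 2 of R) = (0.4330,0.7500,0.5000)
R[2][2] = 0.5000

0.500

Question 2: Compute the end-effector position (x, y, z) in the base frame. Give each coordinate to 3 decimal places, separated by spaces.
4.098 1.098 2.000

after link 1: o_1 = (1.5000, 2.5981, 2.0000)
after link 2: o_2 = (4.0981, 1.0981, 2.0000)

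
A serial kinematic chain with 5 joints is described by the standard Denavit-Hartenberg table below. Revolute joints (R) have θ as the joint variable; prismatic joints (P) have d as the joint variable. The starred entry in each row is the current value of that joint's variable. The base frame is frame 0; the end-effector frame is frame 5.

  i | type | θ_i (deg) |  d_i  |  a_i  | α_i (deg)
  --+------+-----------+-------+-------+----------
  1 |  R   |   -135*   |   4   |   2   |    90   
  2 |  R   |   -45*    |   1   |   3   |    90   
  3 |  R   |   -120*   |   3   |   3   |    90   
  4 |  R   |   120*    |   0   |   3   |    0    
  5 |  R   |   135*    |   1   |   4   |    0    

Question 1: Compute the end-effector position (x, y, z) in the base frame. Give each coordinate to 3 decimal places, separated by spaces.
-2.274 -0.722 1.429

after link 1: o_1 = (-1.4142, -1.4142, 4.0000)
after link 2: o_2 = (-3.6213, -2.2071, 1.8787)
after link 3: o_3 = (0.4658, -1.7942, 0.8180)
after link 4: o_4 = (0.4713, 0.0484, -1.5494)
after link 5: o_5 = (-2.2739, -0.7218, 1.4290)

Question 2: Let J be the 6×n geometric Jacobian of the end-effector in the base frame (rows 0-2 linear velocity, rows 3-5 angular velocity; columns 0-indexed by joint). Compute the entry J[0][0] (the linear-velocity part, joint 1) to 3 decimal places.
axis z_0 = ẑ; lever o_n−o_0 = (-2.2739,-0.7218,1.4290)
cross product → J_v[:, 0] = (0.7218,-2.2739,0.0000)
J_ω[:, 0] = z_0
entry J[0][0] = 0.7218

0.722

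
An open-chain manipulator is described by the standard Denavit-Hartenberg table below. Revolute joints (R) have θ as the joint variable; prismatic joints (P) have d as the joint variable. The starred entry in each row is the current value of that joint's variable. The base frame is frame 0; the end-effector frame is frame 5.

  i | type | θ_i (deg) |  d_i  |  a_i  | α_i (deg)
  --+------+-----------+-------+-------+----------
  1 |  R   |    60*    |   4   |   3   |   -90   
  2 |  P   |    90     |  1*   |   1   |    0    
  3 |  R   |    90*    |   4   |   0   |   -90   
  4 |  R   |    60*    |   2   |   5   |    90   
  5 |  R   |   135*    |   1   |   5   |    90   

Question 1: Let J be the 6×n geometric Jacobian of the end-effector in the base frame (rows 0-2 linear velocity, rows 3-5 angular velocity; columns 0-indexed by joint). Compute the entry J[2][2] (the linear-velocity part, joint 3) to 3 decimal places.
axis z_2 = (-0.8660,0.5000,0.0000); lever o_n−o_2 = (-3.5979,0.2317,5.5355)
cross product → J_v[:, 2] = (2.7678,4.7939,1.5983)
J_ω[:, 2] = z_2
entry J[2][2] = 1.5983

1.598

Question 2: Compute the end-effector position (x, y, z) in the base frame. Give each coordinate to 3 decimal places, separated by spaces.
after link 1: o_1 = (1.5000, 2.5981, 4.0000)
after link 2: o_2 = (0.6340, 3.0981, 3.0000)
after link 3: o_3 = (-2.8301, 5.0981, 3.0000)
after link 4: o_4 = (-0.3301, 0.7679, 5.0000)
after link 5: o_5 = (-2.9639, 3.3298, 8.5355)

-2.964 3.330 8.536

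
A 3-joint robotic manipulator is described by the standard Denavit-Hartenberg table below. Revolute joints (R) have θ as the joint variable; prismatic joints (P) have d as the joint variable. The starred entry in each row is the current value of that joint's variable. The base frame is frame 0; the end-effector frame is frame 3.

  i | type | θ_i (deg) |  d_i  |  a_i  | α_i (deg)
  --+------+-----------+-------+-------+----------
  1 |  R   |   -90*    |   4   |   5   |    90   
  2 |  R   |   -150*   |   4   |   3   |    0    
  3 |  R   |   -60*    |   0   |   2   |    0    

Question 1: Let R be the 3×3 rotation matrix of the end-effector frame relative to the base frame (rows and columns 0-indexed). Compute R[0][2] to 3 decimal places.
-1.000

End-effector z-axis (col 2 of R) = (-1.0000,-0.0000,0.0000)
R[0][2] = -1.0000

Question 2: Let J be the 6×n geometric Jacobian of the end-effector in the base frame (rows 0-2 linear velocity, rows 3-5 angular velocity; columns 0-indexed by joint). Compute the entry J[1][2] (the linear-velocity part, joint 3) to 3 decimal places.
1.000

axis z_2 = (-1.0000,-0.0000,0.0000); lever o_n−o_2 = (0.0000,1.7321,1.0000)
cross product → J_v[:, 2] = (-0.0000,1.0000,-1.7321)
J_ω[:, 2] = z_2
entry J[1][2] = 1.0000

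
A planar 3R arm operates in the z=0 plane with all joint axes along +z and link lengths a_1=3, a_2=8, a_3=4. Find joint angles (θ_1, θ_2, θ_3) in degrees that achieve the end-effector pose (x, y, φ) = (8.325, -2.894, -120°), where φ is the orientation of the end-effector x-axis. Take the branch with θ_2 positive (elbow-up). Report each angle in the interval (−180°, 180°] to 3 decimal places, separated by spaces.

wrist centre = target − a_3·(cos φ, sin φ) = (10.3250, 0.5701)
cos θ_2 = (106.9306−3²−8²)/(2·3·8) = 0.7069; θ_2 = 45.0177° (elbow-up)
β = atan2(0.5701,10.3250) = 3.1604°; ψ = atan2(5.6586,8.6551) = 33.1762°
θ_1 = β − ψ = -30.0157°
θ_3 = φ − θ_1 − θ_2 = -135.0020° (wrapped to (-180°,180°])

-30.016 45.018 -135.002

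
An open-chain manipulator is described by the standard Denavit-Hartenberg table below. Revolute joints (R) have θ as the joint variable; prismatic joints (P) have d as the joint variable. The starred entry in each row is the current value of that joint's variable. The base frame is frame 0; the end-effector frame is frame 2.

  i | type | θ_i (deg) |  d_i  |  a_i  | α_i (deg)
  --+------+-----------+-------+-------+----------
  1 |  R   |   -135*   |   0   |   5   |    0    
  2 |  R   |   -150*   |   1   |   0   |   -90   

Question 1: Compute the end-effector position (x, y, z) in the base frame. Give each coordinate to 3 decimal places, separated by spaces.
after link 1: o_1 = (-3.5355, -3.5355, 0.0000)
after link 2: o_2 = (-3.5355, -3.5355, 1.0000)

-3.536 -3.536 1.000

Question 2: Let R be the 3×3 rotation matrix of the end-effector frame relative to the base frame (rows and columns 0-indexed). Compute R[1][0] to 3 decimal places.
End-effector x-axis (col 0 of R) = (0.2588,0.9659,0.0000)
R[1][0] = 0.9659

0.966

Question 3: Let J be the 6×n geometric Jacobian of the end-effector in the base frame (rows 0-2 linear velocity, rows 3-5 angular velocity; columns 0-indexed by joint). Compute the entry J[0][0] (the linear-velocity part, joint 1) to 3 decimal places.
axis z_0 = ẑ; lever o_n−o_0 = (-3.5355,-3.5355,1.0000)
cross product → J_v[:, 0] = (3.5355,-3.5355,0.0000)
J_ω[:, 0] = z_0
entry J[0][0] = 3.5355

3.536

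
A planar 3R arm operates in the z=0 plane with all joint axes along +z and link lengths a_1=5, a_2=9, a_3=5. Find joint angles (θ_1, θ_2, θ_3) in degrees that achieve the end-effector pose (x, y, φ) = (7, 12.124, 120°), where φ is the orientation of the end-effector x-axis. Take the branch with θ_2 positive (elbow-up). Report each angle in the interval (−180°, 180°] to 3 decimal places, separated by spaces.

wrist centre = target − a_3·(cos φ, sin φ) = (9.5000, 7.7939)
cos θ_2 = (150.9945−5²−9²)/(2·5·9) = 0.4999; θ_2 = 60.0041° (elbow-up)
β = atan2(7.7939,9.5000) = 39.3657°; ψ = atan2(7.7945,9.4994) = 39.3698°
θ_1 = β − ψ = -0.0041°
θ_3 = φ − θ_1 − θ_2 = 60.0000° (wrapped to (-180°,180°])

-0.004 60.004 60.000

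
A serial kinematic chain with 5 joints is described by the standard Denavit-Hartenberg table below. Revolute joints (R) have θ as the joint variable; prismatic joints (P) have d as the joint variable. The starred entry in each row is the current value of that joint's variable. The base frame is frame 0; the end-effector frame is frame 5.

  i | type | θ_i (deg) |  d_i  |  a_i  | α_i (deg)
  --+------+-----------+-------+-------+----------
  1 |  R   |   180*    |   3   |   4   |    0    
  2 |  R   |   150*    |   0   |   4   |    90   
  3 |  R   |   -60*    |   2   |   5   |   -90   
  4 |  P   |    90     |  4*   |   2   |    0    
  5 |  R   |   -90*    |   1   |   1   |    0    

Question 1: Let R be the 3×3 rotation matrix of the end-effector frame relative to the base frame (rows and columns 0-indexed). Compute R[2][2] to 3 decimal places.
0.500

End-effector z-axis (col 2 of R) = (0.7500,-0.4330,0.5000)
R[2][2] = 0.5000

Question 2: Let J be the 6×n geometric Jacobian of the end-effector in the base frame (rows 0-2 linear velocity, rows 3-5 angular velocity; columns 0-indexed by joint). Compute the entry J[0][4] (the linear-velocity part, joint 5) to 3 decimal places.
axis z_4 = (0.7500,-0.4330,0.5000); lever o_n−o_4 = (1.1830,-0.6830,-0.3660)
cross product → J_v[:, 4] = (0.5000,0.8660,0.0000)
J_ω[:, 4] = z_4
entry J[0][4] = 0.5000

0.500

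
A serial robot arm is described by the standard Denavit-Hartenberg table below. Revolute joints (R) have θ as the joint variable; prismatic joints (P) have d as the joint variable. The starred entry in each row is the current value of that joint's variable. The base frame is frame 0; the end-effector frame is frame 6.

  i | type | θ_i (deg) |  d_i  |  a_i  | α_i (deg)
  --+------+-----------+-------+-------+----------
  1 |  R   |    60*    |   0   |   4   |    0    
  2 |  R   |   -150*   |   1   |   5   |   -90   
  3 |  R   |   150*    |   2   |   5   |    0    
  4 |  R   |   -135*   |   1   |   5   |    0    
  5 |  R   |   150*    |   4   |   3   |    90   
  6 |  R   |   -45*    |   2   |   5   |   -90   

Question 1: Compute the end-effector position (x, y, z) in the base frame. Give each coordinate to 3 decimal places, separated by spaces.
5.464 3.760 -6.417

after link 1: o_1 = (2.0000, 3.4641, 0.0000)
after link 2: o_2 = (2.0000, -1.5359, 1.0000)
after link 3: o_3 = (4.0000, 2.7942, -1.5000)
after link 4: o_4 = (5.0000, -2.0354, -2.7941)
after link 5: o_5 = (9.0000, 0.8624, -3.5706)
after link 6: o_6 = (5.4645, 3.7598, -6.4175)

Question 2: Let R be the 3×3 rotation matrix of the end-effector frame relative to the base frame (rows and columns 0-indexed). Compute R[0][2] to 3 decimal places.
0.707

End-effector z-axis (col 2 of R) = (0.7071,0.6830,-0.1830)
R[0][2] = 0.7071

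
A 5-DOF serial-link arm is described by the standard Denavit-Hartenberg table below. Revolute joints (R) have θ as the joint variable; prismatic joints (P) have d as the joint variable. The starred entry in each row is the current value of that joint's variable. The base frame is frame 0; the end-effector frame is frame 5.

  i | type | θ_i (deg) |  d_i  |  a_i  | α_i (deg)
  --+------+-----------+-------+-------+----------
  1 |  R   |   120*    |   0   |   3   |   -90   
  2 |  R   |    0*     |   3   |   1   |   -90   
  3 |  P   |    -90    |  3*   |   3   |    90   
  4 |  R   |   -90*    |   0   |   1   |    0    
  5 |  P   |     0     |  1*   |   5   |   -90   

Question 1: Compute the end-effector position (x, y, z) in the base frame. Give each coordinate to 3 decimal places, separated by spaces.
after link 1: o_1 = (-1.5000, 2.5981, 0.0000)
after link 2: o_2 = (-4.5981, 1.9641, 0.0000)
after link 3: o_3 = (-7.1962, 0.4641, -3.0000)
after link 4: o_4 = (-7.1962, 0.4641, -2.0000)
after link 5: o_5 = (-6.6962, -0.4019, 3.0000)

-6.696 -0.402 3.000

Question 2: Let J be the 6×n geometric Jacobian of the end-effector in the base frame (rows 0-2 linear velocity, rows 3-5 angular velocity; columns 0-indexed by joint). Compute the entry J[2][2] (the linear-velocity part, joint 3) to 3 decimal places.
-1.000

prismatic axis z_2 = (-0.0000,-0.0000,-1.0000)
J_v[:, 2] = z_2; J_ω[:, 2] = (0,0,0)
entry J[2][2] = -1.0000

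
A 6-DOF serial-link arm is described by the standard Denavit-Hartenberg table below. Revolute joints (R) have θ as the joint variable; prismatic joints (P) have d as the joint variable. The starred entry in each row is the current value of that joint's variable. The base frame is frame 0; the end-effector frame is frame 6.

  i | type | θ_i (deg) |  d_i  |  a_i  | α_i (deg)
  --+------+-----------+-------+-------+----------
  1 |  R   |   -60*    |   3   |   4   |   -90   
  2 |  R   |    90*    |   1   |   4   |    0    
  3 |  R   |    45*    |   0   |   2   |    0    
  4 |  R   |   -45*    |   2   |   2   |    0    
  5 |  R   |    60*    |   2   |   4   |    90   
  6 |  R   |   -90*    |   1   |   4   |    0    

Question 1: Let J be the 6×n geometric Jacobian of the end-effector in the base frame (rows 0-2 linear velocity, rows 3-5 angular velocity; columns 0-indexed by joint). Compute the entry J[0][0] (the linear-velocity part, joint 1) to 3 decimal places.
-0.828

axis z_0 = ẑ; lever o_n−o_0 = (0.6769,0.8276,-7.2802)
cross product → J_v[:, 0] = (-0.8276,0.6769,0.0000)
J_ω[:, 0] = z_0
entry J[0][0] = -0.8276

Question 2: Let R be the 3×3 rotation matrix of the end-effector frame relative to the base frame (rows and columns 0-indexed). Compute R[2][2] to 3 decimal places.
End-effector z-axis (col 2 of R) = (0.2500,-0.4330,-0.8660)
R[2][2] = -0.8660

-0.866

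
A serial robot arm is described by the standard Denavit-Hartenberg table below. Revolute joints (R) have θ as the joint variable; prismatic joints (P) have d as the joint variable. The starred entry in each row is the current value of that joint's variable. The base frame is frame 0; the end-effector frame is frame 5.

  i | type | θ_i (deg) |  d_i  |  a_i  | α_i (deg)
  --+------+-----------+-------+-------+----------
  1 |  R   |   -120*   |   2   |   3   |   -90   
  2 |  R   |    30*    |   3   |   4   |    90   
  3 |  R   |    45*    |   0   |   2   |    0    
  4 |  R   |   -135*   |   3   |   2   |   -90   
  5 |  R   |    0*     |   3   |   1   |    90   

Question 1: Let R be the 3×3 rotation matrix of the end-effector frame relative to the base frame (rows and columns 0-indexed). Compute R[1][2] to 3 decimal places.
End-effector z-axis (col 2 of R) = (-0.2500,-0.4330,0.8660)
R[1][2] = -0.4330

-0.433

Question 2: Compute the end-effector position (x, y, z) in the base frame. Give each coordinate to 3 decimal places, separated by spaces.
-4.669 -10.915 0.391

after link 1: o_1 = (-1.5000, -2.5981, 2.0000)
after link 2: o_2 = (-0.6340, -7.0981, 0.0000)
after link 3: o_3 = (-0.0216, -8.8658, -0.7071)
after link 4: o_4 = (-2.5037, -9.1649, 1.8910)
after link 5: o_5 = (-4.6687, -10.9149, 0.3910)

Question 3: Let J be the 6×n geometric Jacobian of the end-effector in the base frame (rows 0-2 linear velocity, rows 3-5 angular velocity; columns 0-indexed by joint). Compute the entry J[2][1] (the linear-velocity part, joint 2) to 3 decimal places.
-8.787

axis z_1 = (0.8660,-0.5000,0.0000); lever o_n−o_1 = (-3.1687,-8.3168,-1.6090)
cross product → J_v[:, 1] = (0.8045,1.3935,-8.7869)
J_ω[:, 1] = z_1
entry J[2][1] = -8.7869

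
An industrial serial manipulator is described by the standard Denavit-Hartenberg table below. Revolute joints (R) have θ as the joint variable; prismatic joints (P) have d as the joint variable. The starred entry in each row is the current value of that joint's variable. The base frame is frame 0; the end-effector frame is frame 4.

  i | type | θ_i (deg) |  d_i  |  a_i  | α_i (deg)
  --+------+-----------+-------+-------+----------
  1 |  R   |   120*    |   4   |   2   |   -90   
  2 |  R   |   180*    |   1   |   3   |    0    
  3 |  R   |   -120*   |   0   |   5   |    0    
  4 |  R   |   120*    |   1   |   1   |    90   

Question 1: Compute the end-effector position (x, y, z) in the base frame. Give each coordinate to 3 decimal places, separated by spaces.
-1.982 -0.567 -0.330

after link 1: o_1 = (-1.0000, 1.7321, 4.0000)
after link 2: o_2 = (-0.3660, -1.3660, 4.0000)
after link 3: o_3 = (-1.6160, 0.7990, -0.3301)
after link 4: o_4 = (-1.9821, -0.5670, -0.3301)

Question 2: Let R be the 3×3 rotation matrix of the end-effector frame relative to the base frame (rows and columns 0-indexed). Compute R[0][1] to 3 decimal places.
End-effector y-axis (col 1 of R) = (-0.8660,-0.5000,0.0000)
R[0][1] = -0.8660

-0.866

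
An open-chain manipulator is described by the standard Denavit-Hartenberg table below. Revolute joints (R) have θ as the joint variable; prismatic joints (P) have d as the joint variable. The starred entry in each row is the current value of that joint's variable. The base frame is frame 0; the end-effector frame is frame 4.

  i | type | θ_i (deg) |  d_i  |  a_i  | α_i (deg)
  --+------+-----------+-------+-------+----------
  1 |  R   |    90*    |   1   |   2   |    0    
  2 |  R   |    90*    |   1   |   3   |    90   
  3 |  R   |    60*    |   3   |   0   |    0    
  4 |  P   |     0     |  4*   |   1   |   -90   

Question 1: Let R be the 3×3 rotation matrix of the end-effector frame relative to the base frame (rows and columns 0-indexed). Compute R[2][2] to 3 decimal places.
End-effector z-axis (col 2 of R) = (0.8660,-0.0000,0.5000)
R[2][2] = 0.5000

0.500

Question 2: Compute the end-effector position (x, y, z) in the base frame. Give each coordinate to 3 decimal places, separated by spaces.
-3.500 9.000 2.866

after link 1: o_1 = (0.0000, 2.0000, 1.0000)
after link 2: o_2 = (-3.0000, 2.0000, 2.0000)
after link 3: o_3 = (-3.0000, 5.0000, 2.0000)
after link 4: o_4 = (-3.5000, 9.0000, 2.8660)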